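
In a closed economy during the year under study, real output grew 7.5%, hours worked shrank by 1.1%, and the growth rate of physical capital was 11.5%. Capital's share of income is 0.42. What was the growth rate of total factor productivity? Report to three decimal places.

3.308%

Labor's share = 1 − 0.42 = 0.58.
Physical capital: 0.42 × 11.5 = 4.83 pp.
Hours worked: 0.58 × (-1.1) = -0.638 pp.
TFP growth = 7.5 − 4.192 = 3.308%.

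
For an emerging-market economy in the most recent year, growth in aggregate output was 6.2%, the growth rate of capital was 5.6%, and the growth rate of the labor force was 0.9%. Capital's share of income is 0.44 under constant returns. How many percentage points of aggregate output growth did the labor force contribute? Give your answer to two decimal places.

0.50 pp

Labor's share = 1 − 0.44 = 0.56.
Contribution = share × growth = 0.56 × 0.9 = 0.504 pp.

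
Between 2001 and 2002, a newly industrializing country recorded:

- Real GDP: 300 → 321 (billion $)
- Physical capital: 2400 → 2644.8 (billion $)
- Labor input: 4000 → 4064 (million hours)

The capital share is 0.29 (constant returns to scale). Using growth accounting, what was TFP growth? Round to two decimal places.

Real GDP growth = (321 − 300) / 300 = 7%.
Physical capital growth = (2644.8 − 2400) / 2400 = 10.2%.
Labor input growth = (4064 − 4000) / 4000 = 1.6%.
Labor's share = 1 − 0.29 = 0.71.
Physical capital: 0.29 × 10.2 = 2.958 pp.
Labor input: 0.71 × 1.6 = 1.136 pp.
TFP growth = 7 − 4.094 = 2.906%.

2.91%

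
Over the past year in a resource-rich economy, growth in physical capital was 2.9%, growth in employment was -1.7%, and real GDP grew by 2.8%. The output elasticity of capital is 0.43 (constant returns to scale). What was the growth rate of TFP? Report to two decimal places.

2.52%

Labor's share = 1 − 0.43 = 0.57.
Physical capital: 0.43 × 2.9 = 1.247 pp.
Employment: 0.57 × (-1.7) = -0.969 pp.
TFP growth = 2.8 − 0.278 = 2.522%.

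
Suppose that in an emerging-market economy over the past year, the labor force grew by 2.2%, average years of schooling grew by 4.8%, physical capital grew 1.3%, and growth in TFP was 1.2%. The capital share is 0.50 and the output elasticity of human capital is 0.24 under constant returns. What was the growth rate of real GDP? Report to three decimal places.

Labor's share = 1 − 0.5 − 0.24 = 0.26.
Physical capital: 0.5 × 1.3 = 0.65 pp.
Average years of schooling: 0.24 × 4.8 = 1.152 pp.
The labor force: 0.26 × 2.2 = 0.572 pp.
Output growth = 1.2 + 2.374 = 3.574%.

3.574%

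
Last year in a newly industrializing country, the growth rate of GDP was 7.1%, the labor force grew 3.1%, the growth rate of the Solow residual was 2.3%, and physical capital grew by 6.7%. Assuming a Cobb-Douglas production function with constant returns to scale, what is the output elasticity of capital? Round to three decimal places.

α = 0.472

gY = gA + α·gK + (1−α)·gL, so gY − gA − gL = α(gK − gL).
7.1 − 2.3 − 3.1 = α × (6.7 − 3.1).
1.7 = 3.6 α, so α = 0.47222.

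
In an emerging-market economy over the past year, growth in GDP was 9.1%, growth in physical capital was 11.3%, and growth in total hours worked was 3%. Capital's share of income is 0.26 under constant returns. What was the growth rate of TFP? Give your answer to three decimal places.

Labor's share = 1 − 0.26 = 0.74.
Physical capital: 0.26 × 11.3 = 2.938 pp.
Total hours worked: 0.74 × 3 = 2.22 pp.
TFP growth = 9.1 − 5.158 = 3.942%.

TFP growth was 3.942%.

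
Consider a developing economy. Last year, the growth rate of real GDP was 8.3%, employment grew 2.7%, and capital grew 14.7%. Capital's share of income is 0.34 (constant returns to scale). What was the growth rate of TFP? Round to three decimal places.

Labor's share = 1 − 0.34 = 0.66.
Capital: 0.34 × 14.7 = 4.998 pp.
Employment: 0.66 × 2.7 = 1.782 pp.
TFP growth = 8.3 − 6.78 = 1.52%.

1.520%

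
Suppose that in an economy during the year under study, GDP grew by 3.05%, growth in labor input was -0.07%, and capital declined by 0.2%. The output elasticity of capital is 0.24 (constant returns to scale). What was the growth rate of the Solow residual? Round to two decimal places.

Labor's share = 1 − 0.24 = 0.76.
Capital: 0.24 × (-0.2) = -0.048 pp.
Labor input: 0.76 × (-0.07) = -0.0532 pp.
TFP growth = 3.05 + 0.1012 = 3.1512%.

The Solow residual grew 3.15%.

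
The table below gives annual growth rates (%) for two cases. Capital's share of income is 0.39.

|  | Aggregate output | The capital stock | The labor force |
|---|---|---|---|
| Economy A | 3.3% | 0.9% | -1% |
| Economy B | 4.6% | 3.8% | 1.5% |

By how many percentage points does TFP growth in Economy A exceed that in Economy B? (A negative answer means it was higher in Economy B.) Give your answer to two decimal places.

1.36 percentage points

Labor's share = 1 − 0.39 = 0.61.
Economy A: TFP = 3.3 − 0.351 + 0.61 = 3.559%.
Economy B: TFP = 4.6 − 1.482 − 0.915 = 2.203%.
Difference = 3.559 − (2.203) = 1.356 pp.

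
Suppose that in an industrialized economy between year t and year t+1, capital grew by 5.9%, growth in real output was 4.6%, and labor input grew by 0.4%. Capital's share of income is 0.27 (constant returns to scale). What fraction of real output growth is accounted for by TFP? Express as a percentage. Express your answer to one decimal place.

TFP accounted for 59.0% of growth.

Labor's share = 1 − 0.27 = 0.73.
Capital: 0.27 × 5.9 = 1.593 pp.
Labor input: 0.73 × 0.4 = 0.292 pp.
TFP growth = 4.6 − 1.885 = 2.715%.
TFP share of growth = 2.715 / 4.6 × 100 = 59.022%.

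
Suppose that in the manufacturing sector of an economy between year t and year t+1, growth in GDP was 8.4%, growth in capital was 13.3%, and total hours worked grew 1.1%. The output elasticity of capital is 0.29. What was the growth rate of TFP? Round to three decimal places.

Labor's share = 1 − 0.29 = 0.71.
Capital: 0.29 × 13.3 = 3.857 pp.
Total hours worked: 0.71 × 1.1 = 0.781 pp.
TFP growth = 8.4 − 4.638 = 3.762%.

3.762%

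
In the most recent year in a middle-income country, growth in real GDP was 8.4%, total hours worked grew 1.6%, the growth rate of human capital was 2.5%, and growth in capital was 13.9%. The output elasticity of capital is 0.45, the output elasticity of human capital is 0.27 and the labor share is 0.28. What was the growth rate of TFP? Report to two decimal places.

TFP growth was 1.02%.

Labor's share = 1 − 0.45 − 0.27 = 0.28.
Capital: 0.45 × 13.9 = 6.255 pp.
Human capital: 0.27 × 2.5 = 0.675 pp.
Total hours worked: 0.28 × 1.6 = 0.448 pp.
TFP growth = 8.4 − 7.378 = 1.022%.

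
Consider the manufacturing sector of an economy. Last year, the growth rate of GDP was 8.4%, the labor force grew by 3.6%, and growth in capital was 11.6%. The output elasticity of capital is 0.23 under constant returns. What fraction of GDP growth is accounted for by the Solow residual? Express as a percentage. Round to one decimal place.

Labor's share = 1 − 0.23 = 0.77.
Capital: 0.23 × 11.6 = 2.668 pp.
The labor force: 0.77 × 3.6 = 2.772 pp.
TFP growth = 8.4 − 5.44 = 2.96%.
TFP share of growth = 2.96 / 8.4 × 100 = 35.238%.

35.2%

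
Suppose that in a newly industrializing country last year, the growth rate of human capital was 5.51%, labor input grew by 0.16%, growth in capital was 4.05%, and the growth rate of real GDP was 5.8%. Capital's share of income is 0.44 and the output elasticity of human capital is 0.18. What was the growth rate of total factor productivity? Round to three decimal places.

Labor's share = 1 − 0.44 − 0.18 = 0.38.
Capital: 0.44 × 4.05 = 1.782 pp.
Human capital: 0.18 × 5.51 = 0.9918 pp.
Labor input: 0.38 × 0.16 = 0.0608 pp.
TFP growth = 5.8 − 2.8346 = 2.9654%.

2.965%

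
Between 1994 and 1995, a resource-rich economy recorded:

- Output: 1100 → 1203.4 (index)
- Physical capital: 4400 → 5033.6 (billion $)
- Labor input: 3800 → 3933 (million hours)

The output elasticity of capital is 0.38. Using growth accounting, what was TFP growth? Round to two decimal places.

1.76%

Output growth = (1203.4 − 1100) / 1100 = 9.4%.
Physical capital growth = (5033.6 − 4400) / 4400 = 14.4%.
Labor input growth = (3933 − 3800) / 3800 = 3.5%.
Labor's share = 1 − 0.38 = 0.62.
Physical capital: 0.38 × 14.4 = 5.472 pp.
Labor input: 0.62 × 3.5 = 2.17 pp.
TFP growth = 9.4 − 7.642 = 1.758%.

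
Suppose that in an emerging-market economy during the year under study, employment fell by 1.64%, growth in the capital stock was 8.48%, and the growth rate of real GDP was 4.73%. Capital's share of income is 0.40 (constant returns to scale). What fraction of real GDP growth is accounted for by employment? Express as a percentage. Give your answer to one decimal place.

-20.8%

Labor's share = 1 − 0.4 = 0.6.
Employment contributed 0.6 × (-1.64) = -0.984 pp.
Share of growth = -0.984 / 4.73 × 100 = -20.803%.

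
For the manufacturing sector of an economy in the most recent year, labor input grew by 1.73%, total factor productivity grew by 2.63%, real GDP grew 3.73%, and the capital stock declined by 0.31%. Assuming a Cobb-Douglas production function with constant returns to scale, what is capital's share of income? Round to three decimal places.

gY = gA + α·gK + (1−α)·gL, so gY − gA − gL = α(gK − gL).
3.73 − 2.63 − 1.73 = α × (-0.31 − 1.73).
-0.63 = -2.04 α, so α = 0.30882.

α = 0.309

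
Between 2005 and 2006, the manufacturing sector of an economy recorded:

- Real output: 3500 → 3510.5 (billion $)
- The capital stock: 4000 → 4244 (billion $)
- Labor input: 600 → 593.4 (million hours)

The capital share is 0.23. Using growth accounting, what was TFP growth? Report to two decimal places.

Real output growth = (3510.5 − 3500) / 3500 = 0.3%.
The capital stock growth = (4244 − 4000) / 4000 = 6.1%.
Labor input growth = (593.4 − 600) / 600 = -1.1%.
Labor's share = 1 − 0.23 = 0.77.
The capital stock: 0.23 × 6.1 = 1.403 pp.
Labor input: 0.77 × (-1.1) = -0.847 pp.
TFP growth = 0.3 − 0.556 = -0.256%.

-0.26%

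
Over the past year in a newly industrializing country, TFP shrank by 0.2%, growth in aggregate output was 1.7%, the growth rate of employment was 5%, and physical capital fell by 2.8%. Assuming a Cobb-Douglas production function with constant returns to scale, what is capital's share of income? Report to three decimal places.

Capital's share of income is 0.397.

gY = gA + α·gK + (1−α)·gL, so gY − gA − gL = α(gK − gL).
1.7 + 0.2 − 5 = α × (-2.8 − 5).
-3.1 = -7.8 α, so α = 0.39744.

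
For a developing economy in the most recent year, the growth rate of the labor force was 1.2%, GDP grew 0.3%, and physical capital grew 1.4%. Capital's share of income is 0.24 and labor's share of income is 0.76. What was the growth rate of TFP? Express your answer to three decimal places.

-0.948%

Labor's share = 1 − 0.24 = 0.76.
Physical capital: 0.24 × 1.4 = 0.336 pp.
The labor force: 0.76 × 1.2 = 0.912 pp.
TFP growth = 0.3 − 1.248 = -0.948%.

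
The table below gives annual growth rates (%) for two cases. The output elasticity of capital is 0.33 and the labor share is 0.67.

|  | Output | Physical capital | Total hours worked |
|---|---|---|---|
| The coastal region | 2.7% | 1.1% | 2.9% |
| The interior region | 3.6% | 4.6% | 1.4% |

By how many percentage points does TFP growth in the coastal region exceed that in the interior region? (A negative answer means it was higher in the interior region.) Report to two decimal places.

-0.75 percentage points

Labor's share = 1 − 0.33 = 0.67.
The coastal region: TFP = 2.7 − 0.363 − 1.943 = 0.394%.
The interior region: TFP = 3.6 − 1.518 − 0.938 = 1.144%.
Difference = 0.394 − (1.144) = -0.75 pp.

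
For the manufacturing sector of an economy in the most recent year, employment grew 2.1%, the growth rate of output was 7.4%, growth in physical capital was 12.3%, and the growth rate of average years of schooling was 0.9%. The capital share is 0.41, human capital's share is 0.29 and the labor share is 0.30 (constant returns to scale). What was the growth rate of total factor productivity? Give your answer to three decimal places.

Total factor productivity grew 1.466%.

Labor's share = 1 − 0.41 − 0.29 = 0.3.
Physical capital: 0.41 × 12.3 = 5.043 pp.
Average years of schooling: 0.29 × 0.9 = 0.261 pp.
Employment: 0.3 × 2.1 = 0.63 pp.
TFP growth = 7.4 − 5.934 = 1.466%.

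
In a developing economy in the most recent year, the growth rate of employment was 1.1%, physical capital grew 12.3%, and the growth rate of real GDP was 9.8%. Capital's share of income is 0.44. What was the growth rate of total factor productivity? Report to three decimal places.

Labor's share = 1 − 0.44 = 0.56.
Physical capital: 0.44 × 12.3 = 5.412 pp.
Employment: 0.56 × 1.1 = 0.616 pp.
TFP growth = 9.8 − 6.028 = 3.772%.

3.772%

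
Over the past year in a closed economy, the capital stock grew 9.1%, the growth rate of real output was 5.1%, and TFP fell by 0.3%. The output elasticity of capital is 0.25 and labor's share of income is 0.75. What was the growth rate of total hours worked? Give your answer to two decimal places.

Labor's share = 1 − 0.25 = 0.75.
gY = gA + 0.25×9.1 + 0.75×g.
0.75×g = 5.1 + 0.3 − 2.275 = 3.125.
g = 3.125 / 0.75 = 4.1667%.

4.17%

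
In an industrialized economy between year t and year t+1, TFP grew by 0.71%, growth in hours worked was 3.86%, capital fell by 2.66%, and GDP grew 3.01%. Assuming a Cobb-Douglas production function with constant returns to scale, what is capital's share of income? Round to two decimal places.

α = 0.24

gY = gA + α·gK + (1−α)·gL, so gY − gA − gL = α(gK − gL).
3.01 − 0.71 − 3.86 = α × (-2.66 − 3.86).
-1.56 = -6.52 α, so α = 0.2393.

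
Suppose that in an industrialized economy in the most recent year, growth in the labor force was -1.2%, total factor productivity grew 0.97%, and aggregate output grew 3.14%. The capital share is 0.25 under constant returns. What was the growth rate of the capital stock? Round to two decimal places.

Labor's share = 1 − 0.25 = 0.75.
gY = gA + 0.75×(-1.2) + 0.25×g.
0.25×g = 3.14 − 0.97 + 0.9 = 3.07.
g = 3.07 / 0.25 = 12.28%.

The capital stock growth was 12.28%.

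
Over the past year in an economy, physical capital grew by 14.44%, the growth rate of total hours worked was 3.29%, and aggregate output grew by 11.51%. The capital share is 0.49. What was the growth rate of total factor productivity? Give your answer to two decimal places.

Labor's share = 1 − 0.49 = 0.51.
Physical capital: 0.49 × 14.44 = 7.0756 pp.
Total hours worked: 0.51 × 3.29 = 1.6779 pp.
TFP growth = 11.51 − 8.7535 = 2.7565%.

Total factor productivity growth was 2.76%.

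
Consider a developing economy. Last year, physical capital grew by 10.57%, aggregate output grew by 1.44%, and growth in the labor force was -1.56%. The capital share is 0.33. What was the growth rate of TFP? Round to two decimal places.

Labor's share = 1 − 0.33 = 0.67.
Physical capital: 0.33 × 10.57 = 3.4881 pp.
The labor force: 0.67 × (-1.56) = -1.0452 pp.
TFP growth = 1.44 − 2.4429 = -1.0029%.

-1.00%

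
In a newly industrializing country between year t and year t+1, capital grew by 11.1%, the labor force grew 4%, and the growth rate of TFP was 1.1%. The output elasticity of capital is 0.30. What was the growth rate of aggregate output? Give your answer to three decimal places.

Labor's share = 1 − 0.3 = 0.7.
Capital: 0.3 × 11.1 = 3.33 pp.
The labor force: 0.7 × 4 = 2.8 pp.
Output growth = 1.1 + 6.13 = 7.23%.

Aggregate output grew 7.230%.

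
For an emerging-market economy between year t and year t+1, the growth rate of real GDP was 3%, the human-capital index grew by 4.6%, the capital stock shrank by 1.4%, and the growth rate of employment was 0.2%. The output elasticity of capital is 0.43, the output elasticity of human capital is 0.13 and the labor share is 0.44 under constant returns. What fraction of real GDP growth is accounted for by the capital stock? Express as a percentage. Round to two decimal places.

The capital stock contributed 0.43 × (-1.4) = -0.602 pp.
Share of growth = -0.602 / 3 × 100 = -20.0667%.

The capital stock accounted for -20.07% of growth.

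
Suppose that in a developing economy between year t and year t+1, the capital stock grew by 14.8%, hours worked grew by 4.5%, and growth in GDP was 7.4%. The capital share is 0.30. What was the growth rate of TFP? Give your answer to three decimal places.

Labor's share = 1 − 0.3 = 0.7.
The capital stock: 0.3 × 14.8 = 4.44 pp.
Hours worked: 0.7 × 4.5 = 3.15 pp.
TFP growth = 7.4 − 7.59 = -0.19%.

-0.190%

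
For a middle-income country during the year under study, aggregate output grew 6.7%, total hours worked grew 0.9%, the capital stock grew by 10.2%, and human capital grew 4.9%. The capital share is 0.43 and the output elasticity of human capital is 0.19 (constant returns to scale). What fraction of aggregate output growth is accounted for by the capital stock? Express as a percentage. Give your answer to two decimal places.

The capital stock accounted for 65.46% of growth.

The capital stock contributed 0.43 × 10.2 = 4.386 pp.
Share of growth = 4.386 / 6.7 × 100 = 65.4627%.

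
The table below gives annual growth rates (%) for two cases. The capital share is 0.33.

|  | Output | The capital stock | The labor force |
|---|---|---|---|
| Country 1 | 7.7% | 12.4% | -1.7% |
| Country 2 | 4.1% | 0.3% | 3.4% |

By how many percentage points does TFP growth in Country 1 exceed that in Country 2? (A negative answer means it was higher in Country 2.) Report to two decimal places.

3.02 percentage points

Labor's share = 1 − 0.33 = 0.67.
Country 1: TFP = 7.7 − 4.092 + 1.139 = 4.747%.
Country 2: TFP = 4.1 − 0.099 − 2.278 = 1.723%.
Difference = 4.747 − (1.723) = 3.024 pp.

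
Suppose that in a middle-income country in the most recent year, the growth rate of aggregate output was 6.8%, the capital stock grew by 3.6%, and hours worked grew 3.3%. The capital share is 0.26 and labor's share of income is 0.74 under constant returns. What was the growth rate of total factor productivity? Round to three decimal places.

3.422%

Labor's share = 1 − 0.26 = 0.74.
The capital stock: 0.26 × 3.6 = 0.936 pp.
Hours worked: 0.74 × 3.3 = 2.442 pp.
TFP growth = 6.8 − 3.378 = 3.422%.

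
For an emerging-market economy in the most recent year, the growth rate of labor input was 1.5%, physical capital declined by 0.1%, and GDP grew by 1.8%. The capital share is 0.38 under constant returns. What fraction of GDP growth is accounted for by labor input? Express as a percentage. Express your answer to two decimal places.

Labor input accounted for 51.67% of growth.

Labor's share = 1 − 0.38 = 0.62.
Labor input contributed 0.62 × 1.5 = 0.93 pp.
Share of growth = 0.93 / 1.8 × 100 = 51.6667%.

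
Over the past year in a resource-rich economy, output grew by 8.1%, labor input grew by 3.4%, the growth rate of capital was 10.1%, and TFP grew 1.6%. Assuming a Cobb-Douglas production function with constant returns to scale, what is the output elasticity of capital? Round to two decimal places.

α = 0.46

gY = gA + α·gK + (1−α)·gL, so gY − gA − gL = α(gK − gL).
8.1 − 1.6 − 3.4 = α × (10.1 − 3.4).
3.1 = 6.7 α, so α = 0.4627.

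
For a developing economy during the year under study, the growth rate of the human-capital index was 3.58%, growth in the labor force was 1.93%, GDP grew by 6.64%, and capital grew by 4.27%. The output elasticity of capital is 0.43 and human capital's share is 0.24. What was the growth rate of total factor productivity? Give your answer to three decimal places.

Labor's share = 1 − 0.43 − 0.24 = 0.33.
Capital: 0.43 × 4.27 = 1.8361 pp.
The human-capital index: 0.24 × 3.58 = 0.8592 pp.
The labor force: 0.33 × 1.93 = 0.6369 pp.
TFP growth = 6.64 − 3.3322 = 3.3078%.

Total factor productivity grew 3.308%.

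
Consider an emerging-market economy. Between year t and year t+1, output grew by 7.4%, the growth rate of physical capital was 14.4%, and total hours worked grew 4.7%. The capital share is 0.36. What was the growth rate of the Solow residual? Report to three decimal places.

Labor's share = 1 − 0.36 = 0.64.
Physical capital: 0.36 × 14.4 = 5.184 pp.
Total hours worked: 0.64 × 4.7 = 3.008 pp.
TFP growth = 7.4 − 8.192 = -0.792%.

-0.792%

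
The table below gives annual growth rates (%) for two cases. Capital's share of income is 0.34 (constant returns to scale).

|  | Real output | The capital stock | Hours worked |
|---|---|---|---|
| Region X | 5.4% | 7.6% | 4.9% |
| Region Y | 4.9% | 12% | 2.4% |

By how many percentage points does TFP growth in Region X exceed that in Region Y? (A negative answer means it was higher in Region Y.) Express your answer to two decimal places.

Labor's share = 1 − 0.34 = 0.66.
Region X: TFP = 5.4 − 2.584 − 3.234 = -0.418%.
Region Y: TFP = 4.9 − 4.08 − 1.584 = -0.764%.
Difference = -0.418 − (-0.764) = 0.346 pp.

0.35 percentage points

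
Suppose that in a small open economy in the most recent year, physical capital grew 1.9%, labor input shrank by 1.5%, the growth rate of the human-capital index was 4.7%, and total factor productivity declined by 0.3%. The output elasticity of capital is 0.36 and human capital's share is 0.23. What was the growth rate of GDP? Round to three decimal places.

Labor's share = 1 − 0.36 − 0.23 = 0.41.
Physical capital: 0.36 × 1.9 = 0.684 pp.
The human-capital index: 0.23 × 4.7 = 1.081 pp.
Labor input: 0.41 × (-1.5) = -0.615 pp.
Output growth = -0.3 + 1.15 = 0.85%.

0.850%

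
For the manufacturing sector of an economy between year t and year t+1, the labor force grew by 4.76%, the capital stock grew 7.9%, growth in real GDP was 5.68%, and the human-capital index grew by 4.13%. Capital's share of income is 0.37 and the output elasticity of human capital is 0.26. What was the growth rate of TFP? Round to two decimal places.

Labor's share = 1 − 0.37 − 0.26 = 0.37.
The capital stock: 0.37 × 7.9 = 2.923 pp.
The human-capital index: 0.26 × 4.13 = 1.0738 pp.
The labor force: 0.37 × 4.76 = 1.7612 pp.
TFP growth = 5.68 − 5.758 = -0.078%.

-0.08%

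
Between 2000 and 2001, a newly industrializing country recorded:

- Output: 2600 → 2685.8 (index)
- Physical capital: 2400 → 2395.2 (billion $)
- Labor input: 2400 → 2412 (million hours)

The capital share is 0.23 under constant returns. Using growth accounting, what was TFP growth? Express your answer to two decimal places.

Output growth = (2685.8 − 2600) / 2600 = 3.3%.
Physical capital growth = (2395.2 − 2400) / 2400 = -0.2%.
Labor input growth = (2412 − 2400) / 2400 = 0.5%.
Labor's share = 1 − 0.23 = 0.77.
Physical capital: 0.23 × (-0.2) = -0.046 pp.
Labor input: 0.77 × 0.5 = 0.385 pp.
TFP growth = 3.3 − 0.339 = 2.961%.

TFP growth was 2.96%.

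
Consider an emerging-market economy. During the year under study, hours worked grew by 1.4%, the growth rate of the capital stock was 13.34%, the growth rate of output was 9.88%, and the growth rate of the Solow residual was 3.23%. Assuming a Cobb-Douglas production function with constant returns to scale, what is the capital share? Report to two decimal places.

0.44

gY = gA + α·gK + (1−α)·gL, so gY − gA − gL = α(gK − gL).
9.88 − 3.23 − 1.4 = α × (13.34 − 1.4).
5.25 = 11.94 α, so α = 0.4397.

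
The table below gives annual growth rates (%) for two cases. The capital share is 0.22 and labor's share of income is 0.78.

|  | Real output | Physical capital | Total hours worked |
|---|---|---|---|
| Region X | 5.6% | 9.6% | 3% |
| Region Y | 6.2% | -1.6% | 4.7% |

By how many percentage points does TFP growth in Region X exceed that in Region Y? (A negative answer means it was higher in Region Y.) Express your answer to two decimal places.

-1.74 percentage points

Labor's share = 1 − 0.22 = 0.78.
Region X: TFP = 5.6 − 2.112 − 2.34 = 1.148%.
Region Y: TFP = 6.2 + 0.352 − 3.666 = 2.886%.
Difference = 1.148 − (2.886) = -1.738 pp.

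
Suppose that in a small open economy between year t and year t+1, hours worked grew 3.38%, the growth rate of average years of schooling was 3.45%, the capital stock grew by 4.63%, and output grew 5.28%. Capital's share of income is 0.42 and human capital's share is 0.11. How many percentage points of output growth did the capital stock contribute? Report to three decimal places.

Contribution = share × growth = 0.42 × 4.63 = 1.9446 pp.

1.945 percentage points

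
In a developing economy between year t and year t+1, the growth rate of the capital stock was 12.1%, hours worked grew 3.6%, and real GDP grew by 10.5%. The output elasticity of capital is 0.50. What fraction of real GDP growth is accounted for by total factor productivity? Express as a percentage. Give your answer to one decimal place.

Total factor productivity accounted for 25.2% of growth.

Labor's share = 1 − 0.5 = 0.5.
The capital stock: 0.5 × 12.1 = 6.05 pp.
Hours worked: 0.5 × 3.6 = 1.8 pp.
TFP growth = 10.5 − 7.85 = 2.65%.
TFP share of growth = 2.65 / 10.5 × 100 = 25.238%.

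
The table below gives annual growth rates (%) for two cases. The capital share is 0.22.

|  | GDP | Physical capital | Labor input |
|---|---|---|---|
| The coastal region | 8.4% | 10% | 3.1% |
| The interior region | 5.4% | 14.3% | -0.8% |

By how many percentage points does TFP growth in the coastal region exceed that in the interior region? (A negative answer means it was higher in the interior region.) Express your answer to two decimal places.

Labor's share = 1 − 0.22 = 0.78.
The coastal region: TFP = 8.4 − 2.2 − 2.418 = 3.782%.
The interior region: TFP = 5.4 − 3.146 + 0.624 = 2.878%.
Difference = 3.782 − (2.878) = 0.904 pp.

0.90 percentage points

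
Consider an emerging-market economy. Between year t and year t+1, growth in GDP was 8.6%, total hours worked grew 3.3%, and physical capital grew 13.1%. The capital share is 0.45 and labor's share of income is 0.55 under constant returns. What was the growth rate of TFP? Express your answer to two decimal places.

Labor's share = 1 − 0.45 = 0.55.
Physical capital: 0.45 × 13.1 = 5.895 pp.
Total hours worked: 0.55 × 3.3 = 1.815 pp.
TFP growth = 8.6 − 7.71 = 0.89%.

TFP growth was 0.89%.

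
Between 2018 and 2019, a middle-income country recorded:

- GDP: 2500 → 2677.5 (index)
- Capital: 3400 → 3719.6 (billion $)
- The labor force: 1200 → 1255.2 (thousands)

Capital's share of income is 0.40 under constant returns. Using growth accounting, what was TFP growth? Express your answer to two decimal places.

GDP growth = (2677.5 − 2500) / 2500 = 7.1%.
Capital growth = (3719.6 − 3400) / 3400 = 9.4%.
The labor force growth = (1255.2 − 1200) / 1200 = 4.6%.
Labor's share = 1 − 0.4 = 0.6.
Capital: 0.4 × 9.4 = 3.76 pp.
The labor force: 0.6 × 4.6 = 2.76 pp.
TFP growth = 7.1 − 6.52 = 0.58%.

0.58%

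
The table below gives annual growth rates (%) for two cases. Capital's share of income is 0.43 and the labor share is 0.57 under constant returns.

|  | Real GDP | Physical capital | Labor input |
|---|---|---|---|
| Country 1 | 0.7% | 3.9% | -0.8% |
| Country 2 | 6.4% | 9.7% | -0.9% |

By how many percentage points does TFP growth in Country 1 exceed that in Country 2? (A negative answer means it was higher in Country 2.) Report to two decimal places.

Labor's share = 1 − 0.43 = 0.57.
Country 1: TFP = 0.7 − 1.677 + 0.456 = -0.521%.
Country 2: TFP = 6.4 − 4.171 + 0.513 = 2.742%.
Difference = -0.521 − (2.742) = -3.263 pp.

-3.26 percentage points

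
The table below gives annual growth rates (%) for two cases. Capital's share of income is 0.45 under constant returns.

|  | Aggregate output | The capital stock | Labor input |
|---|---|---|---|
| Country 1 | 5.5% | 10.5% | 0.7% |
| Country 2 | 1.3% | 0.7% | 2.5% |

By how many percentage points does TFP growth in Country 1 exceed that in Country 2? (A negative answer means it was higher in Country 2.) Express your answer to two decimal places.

Labor's share = 1 − 0.45 = 0.55.
Country 1: TFP = 5.5 − 4.725 − 0.385 = 0.39%.
Country 2: TFP = 1.3 − 0.315 − 1.375 = -0.39%.
Difference = 0.39 − (-0.39) = 0.78 pp.

0.78 percentage points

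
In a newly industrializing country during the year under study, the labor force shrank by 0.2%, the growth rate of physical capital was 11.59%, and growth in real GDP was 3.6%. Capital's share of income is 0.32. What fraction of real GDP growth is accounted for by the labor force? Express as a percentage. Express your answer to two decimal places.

The labor force accounted for -3.78% of growth.

Labor's share = 1 − 0.32 = 0.68.
The labor force contributed 0.68 × (-0.2) = -0.136 pp.
Share of growth = -0.136 / 3.6 × 100 = -3.7778%.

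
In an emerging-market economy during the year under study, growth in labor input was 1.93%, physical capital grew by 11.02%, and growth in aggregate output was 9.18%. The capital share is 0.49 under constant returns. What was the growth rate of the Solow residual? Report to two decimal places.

The Solow residual grew 2.80%.

Labor's share = 1 − 0.49 = 0.51.
Physical capital: 0.49 × 11.02 = 5.3998 pp.
Labor input: 0.51 × 1.93 = 0.9843 pp.
TFP growth = 9.18 − 6.3841 = 2.7959%.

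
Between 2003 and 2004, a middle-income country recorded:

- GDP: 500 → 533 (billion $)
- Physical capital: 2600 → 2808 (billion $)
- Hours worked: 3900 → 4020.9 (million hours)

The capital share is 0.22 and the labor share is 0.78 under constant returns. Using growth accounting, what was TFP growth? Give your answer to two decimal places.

2.42%

GDP growth = (533 − 500) / 500 = 6.6%.
Physical capital growth = (2808 − 2600) / 2600 = 8%.
Hours worked growth = (4020.9 − 3900) / 3900 = 3.1%.
Labor's share = 1 − 0.22 = 0.78.
Physical capital: 0.22 × 8 = 1.76 pp.
Hours worked: 0.78 × 3.1 = 2.418 pp.
TFP growth = 6.6 − 4.178 = 2.422%.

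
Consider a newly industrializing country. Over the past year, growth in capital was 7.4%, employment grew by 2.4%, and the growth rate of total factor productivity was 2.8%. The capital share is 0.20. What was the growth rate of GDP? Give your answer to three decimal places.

GDP growth was 6.200%.

Labor's share = 1 − 0.2 = 0.8.
Capital: 0.2 × 7.4 = 1.48 pp.
Employment: 0.8 × 2.4 = 1.92 pp.
Output growth = 2.8 + 3.4 = 6.2%.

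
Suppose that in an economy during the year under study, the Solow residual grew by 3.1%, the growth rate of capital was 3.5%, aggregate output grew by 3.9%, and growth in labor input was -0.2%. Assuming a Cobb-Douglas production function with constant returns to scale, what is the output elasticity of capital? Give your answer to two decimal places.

gY = gA + α·gK + (1−α)·gL, so gY − gA − gL = α(gK − gL).
3.9 − 3.1 + 0.2 = α × (3.5 − (-0.2)).
1 = 3.7 α, so α = 0.2703.

The output elasticity of capital is 0.27.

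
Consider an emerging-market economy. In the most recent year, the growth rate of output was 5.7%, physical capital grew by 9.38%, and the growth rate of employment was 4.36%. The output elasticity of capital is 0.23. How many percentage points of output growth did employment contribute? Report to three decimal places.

Labor's share = 1 − 0.23 = 0.77.
Contribution = share × growth = 0.77 × 4.36 = 3.3572 pp.

3.357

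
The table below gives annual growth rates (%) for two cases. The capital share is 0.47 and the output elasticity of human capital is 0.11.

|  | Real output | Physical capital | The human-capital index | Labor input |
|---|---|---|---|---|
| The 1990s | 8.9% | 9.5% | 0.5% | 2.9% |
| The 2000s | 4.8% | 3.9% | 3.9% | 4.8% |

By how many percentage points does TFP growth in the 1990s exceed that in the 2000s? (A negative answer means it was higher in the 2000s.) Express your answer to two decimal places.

2.64 percentage points

Labor's share = 1 − 0.47 − 0.11 = 0.42.
The 1990s: TFP = 8.9 − 4.465 − 0.055 − 1.218 = 3.162%.
The 2000s: TFP = 4.8 − 1.833 − 0.429 − 2.016 = 0.522%.
Difference = 3.162 − (0.522) = 2.64 pp.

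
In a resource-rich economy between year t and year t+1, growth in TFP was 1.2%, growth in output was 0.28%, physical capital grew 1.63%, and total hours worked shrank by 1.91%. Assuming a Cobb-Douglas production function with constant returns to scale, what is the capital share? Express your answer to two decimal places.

α = 0.28

gY = gA + α·gK + (1−α)·gL, so gY − gA − gL = α(gK − gL).
0.28 − 1.2 + 1.91 = α × (1.63 − (-1.91)).
0.99 = 3.54 α, so α = 0.2797.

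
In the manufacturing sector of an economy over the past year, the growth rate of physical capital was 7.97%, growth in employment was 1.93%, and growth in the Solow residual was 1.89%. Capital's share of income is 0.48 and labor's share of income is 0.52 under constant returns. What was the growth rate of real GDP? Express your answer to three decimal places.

Labor's share = 1 − 0.48 = 0.52.
Physical capital: 0.48 × 7.97 = 3.8256 pp.
Employment: 0.52 × 1.93 = 1.0036 pp.
Output growth = 1.89 + 4.8292 = 6.7192%.

Real GDP grew 6.719%.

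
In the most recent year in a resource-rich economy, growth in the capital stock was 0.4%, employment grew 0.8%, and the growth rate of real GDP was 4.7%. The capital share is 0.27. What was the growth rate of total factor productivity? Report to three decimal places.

Total factor productivity grew 4.008%.

Labor's share = 1 − 0.27 = 0.73.
The capital stock: 0.27 × 0.4 = 0.108 pp.
Employment: 0.73 × 0.8 = 0.584 pp.
TFP growth = 4.7 − 0.692 = 4.008%.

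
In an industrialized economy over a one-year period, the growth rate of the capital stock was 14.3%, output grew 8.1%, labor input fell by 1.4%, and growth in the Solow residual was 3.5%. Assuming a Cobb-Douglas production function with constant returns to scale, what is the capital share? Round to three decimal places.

0.382

gY = gA + α·gK + (1−α)·gL, so gY − gA − gL = α(gK − gL).
8.1 − 3.5 + 1.4 = α × (14.3 − (-1.4)).
6 = 15.7 α, so α = 0.38217.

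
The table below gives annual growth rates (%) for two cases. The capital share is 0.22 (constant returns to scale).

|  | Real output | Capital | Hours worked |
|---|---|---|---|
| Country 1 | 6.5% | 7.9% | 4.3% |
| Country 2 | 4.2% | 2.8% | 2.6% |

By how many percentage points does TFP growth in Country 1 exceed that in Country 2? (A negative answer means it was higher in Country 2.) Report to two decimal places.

-0.15 percentage points

Labor's share = 1 − 0.22 = 0.78.
Country 1: TFP = 6.5 − 1.738 − 3.354 = 1.408%.
Country 2: TFP = 4.2 − 0.616 − 2.028 = 1.556%.
Difference = 1.408 − (1.556) = -0.148 pp.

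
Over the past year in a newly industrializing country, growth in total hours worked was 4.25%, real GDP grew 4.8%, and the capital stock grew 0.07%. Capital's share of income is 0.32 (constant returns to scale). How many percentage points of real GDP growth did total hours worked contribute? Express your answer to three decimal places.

2.890 percentage points

Labor's share = 1 − 0.32 = 0.68.
Contribution = share × growth = 0.68 × 4.25 = 2.89 pp.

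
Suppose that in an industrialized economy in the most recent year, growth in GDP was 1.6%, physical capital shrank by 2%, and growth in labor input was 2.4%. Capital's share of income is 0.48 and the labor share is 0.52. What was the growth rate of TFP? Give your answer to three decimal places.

1.312%

Labor's share = 1 − 0.48 = 0.52.
Physical capital: 0.48 × (-2) = -0.96 pp.
Labor input: 0.52 × 2.4 = 1.248 pp.
TFP growth = 1.6 − 0.288 = 1.312%.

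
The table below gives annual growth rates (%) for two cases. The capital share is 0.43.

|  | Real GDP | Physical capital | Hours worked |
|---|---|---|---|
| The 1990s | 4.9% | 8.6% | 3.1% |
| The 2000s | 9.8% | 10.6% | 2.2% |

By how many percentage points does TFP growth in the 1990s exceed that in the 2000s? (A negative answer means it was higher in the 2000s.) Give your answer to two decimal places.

-4.55 percentage points

Labor's share = 1 − 0.43 = 0.57.
The 1990s: TFP = 4.9 − 3.698 − 1.767 = -0.565%.
The 2000s: TFP = 9.8 − 4.558 − 1.254 = 3.988%.
Difference = -0.565 − (3.988) = -4.553 pp.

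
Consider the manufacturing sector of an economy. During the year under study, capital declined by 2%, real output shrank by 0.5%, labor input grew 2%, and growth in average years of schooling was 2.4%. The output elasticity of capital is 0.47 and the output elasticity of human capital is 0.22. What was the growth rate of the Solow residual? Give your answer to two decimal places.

Labor's share = 1 − 0.47 − 0.22 = 0.31.
Capital: 0.47 × (-2) = -0.94 pp.
Average years of schooling: 0.22 × 2.4 = 0.528 pp.
Labor input: 0.31 × 2 = 0.62 pp.
TFP growth = -0.5 − 0.208 = -0.708%.

-0.71%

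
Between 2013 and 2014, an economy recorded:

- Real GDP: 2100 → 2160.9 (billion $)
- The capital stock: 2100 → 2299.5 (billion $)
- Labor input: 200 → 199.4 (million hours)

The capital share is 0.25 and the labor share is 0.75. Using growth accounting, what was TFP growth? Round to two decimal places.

Real GDP growth = (2160.9 − 2100) / 2100 = 2.9%.
The capital stock growth = (2299.5 − 2100) / 2100 = 9.5%.
Labor input growth = (199.4 − 200) / 200 = -0.3%.
Labor's share = 1 − 0.25 = 0.75.
The capital stock: 0.25 × 9.5 = 2.375 pp.
Labor input: 0.75 × (-0.3) = -0.225 pp.
TFP growth = 2.9 − 2.15 = 0.75%.

TFP growth was 0.75%.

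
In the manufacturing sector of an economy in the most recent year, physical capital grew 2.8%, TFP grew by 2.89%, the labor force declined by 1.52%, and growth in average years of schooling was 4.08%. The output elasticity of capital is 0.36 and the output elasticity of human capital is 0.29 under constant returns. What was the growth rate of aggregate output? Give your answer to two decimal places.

Labor's share = 1 − 0.36 − 0.29 = 0.35.
Physical capital: 0.36 × 2.8 = 1.008 pp.
Average years of schooling: 0.29 × 4.08 = 1.1832 pp.
The labor force: 0.35 × (-1.52) = -0.532 pp.
Output growth = 2.89 + 1.6592 = 4.5492%.

4.55%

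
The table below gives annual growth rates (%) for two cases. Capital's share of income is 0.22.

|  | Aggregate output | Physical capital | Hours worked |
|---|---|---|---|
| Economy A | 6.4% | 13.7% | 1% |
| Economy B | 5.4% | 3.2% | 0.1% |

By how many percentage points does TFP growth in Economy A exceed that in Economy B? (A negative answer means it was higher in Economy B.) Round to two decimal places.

Labor's share = 1 − 0.22 = 0.78.
Economy A: TFP = 6.4 − 3.014 − 0.78 = 2.606%.
Economy B: TFP = 5.4 − 0.704 − 0.078 = 4.618%.
Difference = 2.606 − (4.618) = -2.012 pp.

-2.01 percentage points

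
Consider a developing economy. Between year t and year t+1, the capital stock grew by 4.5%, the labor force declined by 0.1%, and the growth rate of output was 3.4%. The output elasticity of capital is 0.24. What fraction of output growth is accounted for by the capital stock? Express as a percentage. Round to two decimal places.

The capital stock contributed 0.24 × 4.5 = 1.08 pp.
Share of growth = 1.08 / 3.4 × 100 = 31.7647%.

The capital stock accounted for 31.76% of growth.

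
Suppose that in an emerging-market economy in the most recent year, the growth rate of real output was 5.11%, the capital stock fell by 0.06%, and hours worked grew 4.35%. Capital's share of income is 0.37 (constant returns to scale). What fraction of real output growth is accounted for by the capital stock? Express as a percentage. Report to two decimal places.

The capital stock contributed 0.37 × (-0.06) = -0.0222 pp.
Share of growth = -0.0222 / 5.11 × 100 = -0.4344%.

-0.43%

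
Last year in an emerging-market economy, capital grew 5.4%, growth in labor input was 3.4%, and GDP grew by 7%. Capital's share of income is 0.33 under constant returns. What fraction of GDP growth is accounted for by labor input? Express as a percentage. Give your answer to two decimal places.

Labor input accounted for 32.54% of growth.

Labor's share = 1 − 0.33 = 0.67.
Labor input contributed 0.67 × 3.4 = 2.278 pp.
Share of growth = 2.278 / 7 × 100 = 32.5429%.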